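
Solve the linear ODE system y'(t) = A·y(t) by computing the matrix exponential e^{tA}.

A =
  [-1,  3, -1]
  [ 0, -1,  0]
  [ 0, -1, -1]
e^{tA} =
  [exp(-t), t^2*exp(-t)/2 + 3*t*exp(-t), -t*exp(-t)]
  [0, exp(-t), 0]
  [0, -t*exp(-t), exp(-t)]

Strategy: write A = P · J · P⁻¹ where J is a Jordan canonical form, so e^{tA} = P · e^{tJ} · P⁻¹, and e^{tJ} can be computed block-by-block.

A has Jordan form
J =
  [-1,  1,  0]
  [ 0, -1,  1]
  [ 0,  0, -1]
(up to reordering of blocks).

Per-block formulas:
  For a 3×3 Jordan block J_3(-1): exp(t · J_3(-1)) = e^(-1t)·(I + t·N + (t^2/2)·N^2), where N is the 3×3 nilpotent shift.

After assembling e^{tJ} and conjugating by P, we get:

e^{tA} =
  [exp(-t), t^2*exp(-t)/2 + 3*t*exp(-t), -t*exp(-t)]
  [0, exp(-t), 0]
  [0, -t*exp(-t), exp(-t)]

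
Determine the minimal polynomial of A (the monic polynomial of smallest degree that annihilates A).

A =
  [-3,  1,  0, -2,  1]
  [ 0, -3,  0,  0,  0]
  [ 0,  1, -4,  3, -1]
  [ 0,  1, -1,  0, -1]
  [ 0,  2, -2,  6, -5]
x^2 + 6*x + 9

The characteristic polynomial is χ_A(x) = (x + 3)^5, so the eigenvalues are known. The minimal polynomial is
  m_A(x) = Π_λ (x − λ)^{k_λ}
where k_λ is the size of the *largest* Jordan block for λ (equivalently, the smallest k with (A − λI)^k v = 0 for every generalised eigenvector v of λ).

  λ = -3: largest Jordan block has size 2, contributing (x + 3)^2

So m_A(x) = (x + 3)^2 = x^2 + 6*x + 9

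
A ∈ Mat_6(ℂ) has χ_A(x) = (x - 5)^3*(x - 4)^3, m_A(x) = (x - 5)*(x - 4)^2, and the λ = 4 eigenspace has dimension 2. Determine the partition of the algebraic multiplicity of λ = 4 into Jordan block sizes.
Block sizes for λ = 4: [2, 1]

Step 1 — from the characteristic polynomial, algebraic multiplicity of λ = 4 is 3. From dim ker(A − (4)·I) = 2, there are exactly 2 Jordan blocks for λ = 4.
Step 2 — from the minimal polynomial, the factor (x − 4)^2 tells us the largest block for λ = 4 has size 2.
Step 3 — with total size 3, 2 blocks, and largest block 2, the block sizes (in nonincreasing order) are [2, 1].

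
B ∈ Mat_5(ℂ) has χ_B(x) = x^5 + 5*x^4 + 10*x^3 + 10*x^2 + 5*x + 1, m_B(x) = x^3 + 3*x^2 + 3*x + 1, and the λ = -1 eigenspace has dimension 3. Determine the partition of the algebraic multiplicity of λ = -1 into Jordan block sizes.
Block sizes for λ = -1: [3, 1, 1]

Step 1 — from the characteristic polynomial, algebraic multiplicity of λ = -1 is 5. From dim ker(B − (-1)·I) = 3, there are exactly 3 Jordan blocks for λ = -1.
Step 2 — from the minimal polynomial, the factor (x + 1)^3 tells us the largest block for λ = -1 has size 3.
Step 3 — with total size 5, 3 blocks, and largest block 3, the block sizes (in nonincreasing order) are [3, 1, 1].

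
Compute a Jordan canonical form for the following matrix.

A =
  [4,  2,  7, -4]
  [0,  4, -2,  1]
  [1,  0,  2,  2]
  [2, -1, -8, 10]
J_2(5) ⊕ J_2(5)

The characteristic polynomial is
  det(x·I − A) = x^4 - 20*x^3 + 150*x^2 - 500*x + 625 = (x - 5)^4

Eigenvalues and multiplicities (the geometric multiplicity of λ is n − rank(A − λI), which equals the number of Jordan blocks for λ):
  λ = 5: algebraic multiplicity = 4, geometric multiplicity = 2

Determining the block sizes for each eigenvalue:
  λ = 5: with am = 4 and gm = 2, the partition is not yet determined (e.g. several partitions of 4 into 2 parts exist). Let N = A − (5)·I. Computing rank(N^1) = 2, rank(N^2) = 0; the number of blocks of size ≥ j is rank(N^{j−1}) − rank(N^j), giving [2, 2]. So we have 2 block(s) of size 2 → block sizes [2, 2]

Assembling the blocks gives a Jordan form
J =
  [5, 1, 0, 0]
  [0, 5, 0, 0]
  [0, 0, 5, 1]
  [0, 0, 0, 5]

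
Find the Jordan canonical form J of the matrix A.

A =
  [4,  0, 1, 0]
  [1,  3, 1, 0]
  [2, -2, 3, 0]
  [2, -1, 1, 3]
J_2(3) ⊕ J_1(3) ⊕ J_1(4)

The characteristic polynomial is
  det(x·I − A) = x^4 - 13*x^3 + 63*x^2 - 135*x + 108 = (x - 4)*(x - 3)^3

Eigenvalues and multiplicities (the geometric multiplicity of λ is n − rank(A − λI), which equals the number of Jordan blocks for λ):
  λ = 3: algebraic multiplicity = 3, geometric multiplicity = 2
  λ = 4: algebraic multiplicity = 1, geometric multiplicity = 1

Determining the block sizes for each eigenvalue:
  λ = 3: 2 blocks summing to 3 forces exactly one block of size 2 and the rest size 1 → block sizes [2, 1]
  λ = 4: one block (gm = 1), so the single block has size am = 1 → block sizes [1]

Assembling the blocks gives a Jordan form
J =
  [3, 1, 0, 0]
  [0, 3, 0, 0]
  [0, 0, 3, 0]
  [0, 0, 0, 4]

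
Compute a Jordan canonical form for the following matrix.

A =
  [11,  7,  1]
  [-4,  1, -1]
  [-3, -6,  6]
J_3(6)

The characteristic polynomial is
  det(x·I − A) = x^3 - 18*x^2 + 108*x - 216 = (x - 6)^3

Eigenvalues and multiplicities (the geometric multiplicity of λ is n − rank(A − λI), which equals the number of Jordan blocks for λ):
  λ = 6: algebraic multiplicity = 3, geometric multiplicity = 1

Determining the block sizes for each eigenvalue:
  λ = 6: one block (gm = 1), so the single block has size am = 3 → block sizes [3]

Assembling the blocks gives a Jordan form
J =
  [6, 1, 0]
  [0, 6, 1]
  [0, 0, 6]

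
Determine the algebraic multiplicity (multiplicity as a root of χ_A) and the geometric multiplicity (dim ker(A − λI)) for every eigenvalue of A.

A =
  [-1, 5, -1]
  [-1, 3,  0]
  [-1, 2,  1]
λ = 1: alg = 3, geom = 1

Step 1 — factor the characteristic polynomial to read off the algebraic multiplicities:
  χ_A(x) = (x - 1)^3

Step 2 — compute geometric multiplicities via the rank-nullity identity g(λ) = n − rank(A − λI):
  rank(A − (1)·I) = 2, so dim ker(A − (1)·I) = n − 2 = 1

Summary:
  λ = 1: algebraic multiplicity = 3, geometric multiplicity = 1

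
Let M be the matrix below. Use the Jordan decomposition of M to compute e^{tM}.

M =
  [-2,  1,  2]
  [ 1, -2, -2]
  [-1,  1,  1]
e^{tM} =
  [-t*exp(-t) + exp(-t), t*exp(-t), 2*t*exp(-t)]
  [t*exp(-t), -t*exp(-t) + exp(-t), -2*t*exp(-t)]
  [-t*exp(-t), t*exp(-t), 2*t*exp(-t) + exp(-t)]

Strategy: write M = P · J · P⁻¹ where J is a Jordan canonical form, so e^{tM} = P · e^{tJ} · P⁻¹, and e^{tJ} can be computed block-by-block.

M has Jordan form
J =
  [-1,  1,  0]
  [ 0, -1,  0]
  [ 0,  0, -1]
(up to reordering of blocks).

Per-block formulas:
  For a 1×1 block at λ = -1: exp(t · [-1]) = [e^(-1t)].
  For a 2×2 Jordan block J_2(-1): exp(t · J_2(-1)) = e^(-1t)·(I + t·N), where N is the 2×2 nilpotent shift.

After assembling e^{tJ} and conjugating by P, we get:

e^{tM} =
  [-t*exp(-t) + exp(-t), t*exp(-t), 2*t*exp(-t)]
  [t*exp(-t), -t*exp(-t) + exp(-t), -2*t*exp(-t)]
  [-t*exp(-t), t*exp(-t), 2*t*exp(-t) + exp(-t)]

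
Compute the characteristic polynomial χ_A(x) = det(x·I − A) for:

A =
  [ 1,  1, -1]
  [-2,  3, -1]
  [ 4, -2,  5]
x^3 - 9*x^2 + 27*x - 27

Expanding det(x·I − A) (e.g. by cofactor expansion or by noting that A is similar to its Jordan form J, which has the same characteristic polynomial as A) gives
  χ_A(x) = x^3 - 9*x^2 + 27*x - 27
which factors as (x - 3)^3. The eigenvalues (with algebraic multiplicities) are λ = 3 with multiplicity 3.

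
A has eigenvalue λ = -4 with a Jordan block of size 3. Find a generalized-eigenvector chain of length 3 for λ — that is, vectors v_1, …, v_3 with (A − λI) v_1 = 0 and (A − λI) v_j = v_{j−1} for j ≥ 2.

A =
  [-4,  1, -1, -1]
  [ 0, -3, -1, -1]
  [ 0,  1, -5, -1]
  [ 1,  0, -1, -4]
A Jordan chain for λ = -4 of length 3:
v_1 = (-1, -1, -1, 0)ᵀ
v_2 = (0, 0, 0, 1)ᵀ
v_3 = (1, 0, 0, 0)ᵀ

Let N = A − (-4)·I. We want v_3 with N^3 v_3 = 0 but N^2 v_3 ≠ 0; then v_{j-1} := N · v_j for j = 3, …, 2.

Pick v_3 = (1, 0, 0, 0)ᵀ.
Then v_2 = N · v_3 = (0, 0, 0, 1)ᵀ.
Then v_1 = N · v_2 = (-1, -1, -1, 0)ᵀ.

Sanity check: (A − (-4)·I) v_1 = (0, 0, 0, 0)ᵀ = 0. ✓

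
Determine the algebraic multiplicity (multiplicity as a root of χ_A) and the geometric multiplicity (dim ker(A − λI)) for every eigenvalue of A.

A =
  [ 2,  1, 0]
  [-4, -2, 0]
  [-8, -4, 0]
λ = 0: alg = 3, geom = 2

Step 1 — factor the characteristic polynomial to read off the algebraic multiplicities:
  χ_A(x) = x^3

Step 2 — compute geometric multiplicities via the rank-nullity identity g(λ) = n − rank(A − λI):
  rank(A − (0)·I) = 1, so dim ker(A − (0)·I) = n − 1 = 2

Summary:
  λ = 0: algebraic multiplicity = 3, geometric multiplicity = 2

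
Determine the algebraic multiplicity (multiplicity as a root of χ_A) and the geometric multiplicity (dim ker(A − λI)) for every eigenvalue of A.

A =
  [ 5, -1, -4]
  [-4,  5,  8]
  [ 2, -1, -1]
λ = 3: alg = 3, geom = 2

Step 1 — factor the characteristic polynomial to read off the algebraic multiplicities:
  χ_A(x) = (x - 3)^3

Step 2 — compute geometric multiplicities via the rank-nullity identity g(λ) = n − rank(A − λI):
  rank(A − (3)·I) = 1, so dim ker(A − (3)·I) = n − 1 = 2

Summary:
  λ = 3: algebraic multiplicity = 3, geometric multiplicity = 2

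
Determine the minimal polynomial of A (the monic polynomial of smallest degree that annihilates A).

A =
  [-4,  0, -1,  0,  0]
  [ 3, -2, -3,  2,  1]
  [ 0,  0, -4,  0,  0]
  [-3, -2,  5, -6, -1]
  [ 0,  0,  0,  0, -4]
x^3 + 12*x^2 + 48*x + 64

The characteristic polynomial is χ_A(x) = (x + 4)^5, so the eigenvalues are known. The minimal polynomial is
  m_A(x) = Π_λ (x − λ)^{k_λ}
where k_λ is the size of the *largest* Jordan block for λ (equivalently, the smallest k with (A − λI)^k v = 0 for every generalised eigenvector v of λ).

  λ = -4: largest Jordan block has size 3, contributing (x + 4)^3

So m_A(x) = (x + 4)^3 = x^3 + 12*x^2 + 48*x + 64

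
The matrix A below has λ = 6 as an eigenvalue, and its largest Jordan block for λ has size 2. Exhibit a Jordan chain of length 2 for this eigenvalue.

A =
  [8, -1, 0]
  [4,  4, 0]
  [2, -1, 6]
A Jordan chain for λ = 6 of length 2:
v_1 = (2, 4, 2)ᵀ
v_2 = (1, 0, 0)ᵀ

Let N = A − (6)·I. We want v_2 with N^2 v_2 = 0 but N^1 v_2 ≠ 0; then v_{j-1} := N · v_j for j = 2, …, 2.

Pick v_2 = (1, 0, 0)ᵀ.
Then v_1 = N · v_2 = (2, 4, 2)ᵀ.

Sanity check: (A − (6)·I) v_1 = (0, 0, 0)ᵀ = 0. ✓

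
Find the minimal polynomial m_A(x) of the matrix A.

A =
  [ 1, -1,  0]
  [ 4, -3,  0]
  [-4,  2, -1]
x^2 + 2*x + 1

The characteristic polynomial is χ_A(x) = (x + 1)^3, so the eigenvalues are known. The minimal polynomial is
  m_A(x) = Π_λ (x − λ)^{k_λ}
where k_λ is the size of the *largest* Jordan block for λ (equivalently, the smallest k with (A − λI)^k v = 0 for every generalised eigenvector v of λ).

  λ = -1: largest Jordan block has size 2, contributing (x + 1)^2

So m_A(x) = (x + 1)^2 = x^2 + 2*x + 1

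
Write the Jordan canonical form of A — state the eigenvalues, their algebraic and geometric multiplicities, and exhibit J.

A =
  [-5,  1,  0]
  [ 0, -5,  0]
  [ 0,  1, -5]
J_2(-5) ⊕ J_1(-5)

The characteristic polynomial is
  det(x·I − A) = x^3 + 15*x^2 + 75*x + 125 = (x + 5)^3

Eigenvalues and multiplicities (the geometric multiplicity of λ is n − rank(A − λI), which equals the number of Jordan blocks for λ):
  λ = -5: algebraic multiplicity = 3, geometric multiplicity = 2

Determining the block sizes for each eigenvalue:
  λ = -5: 2 blocks summing to 3 forces exactly one block of size 2 and the rest size 1 → block sizes [2, 1]

Assembling the blocks gives a Jordan form
J =
  [-5,  1,  0]
  [ 0, -5,  0]
  [ 0,  0, -5]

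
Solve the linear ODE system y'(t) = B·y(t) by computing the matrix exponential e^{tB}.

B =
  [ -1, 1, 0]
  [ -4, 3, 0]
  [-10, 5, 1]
e^{tB} =
  [-2*t*exp(t) + exp(t), t*exp(t), 0]
  [-4*t*exp(t), 2*t*exp(t) + exp(t), 0]
  [-10*t*exp(t), 5*t*exp(t), exp(t)]

Strategy: write B = P · J · P⁻¹ where J is a Jordan canonical form, so e^{tB} = P · e^{tJ} · P⁻¹, and e^{tJ} can be computed block-by-block.

B has Jordan form
J =
  [1, 1, 0]
  [0, 1, 0]
  [0, 0, 1]
(up to reordering of blocks).

Per-block formulas:
  For a 1×1 block at λ = 1: exp(t · [1]) = [e^(1t)].
  For a 2×2 Jordan block J_2(1): exp(t · J_2(1)) = e^(1t)·(I + t·N), where N is the 2×2 nilpotent shift.

After assembling e^{tJ} and conjugating by P, we get:

e^{tB} =
  [-2*t*exp(t) + exp(t), t*exp(t), 0]
  [-4*t*exp(t), 2*t*exp(t) + exp(t), 0]
  [-10*t*exp(t), 5*t*exp(t), exp(t)]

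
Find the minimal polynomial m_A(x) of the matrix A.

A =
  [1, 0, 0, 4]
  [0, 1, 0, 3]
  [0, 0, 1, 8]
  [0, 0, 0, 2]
x^2 - 3*x + 2

The characteristic polynomial is χ_A(x) = (x - 2)*(x - 1)^3, so the eigenvalues are known. The minimal polynomial is
  m_A(x) = Π_λ (x − λ)^{k_λ}
where k_λ is the size of the *largest* Jordan block for λ (equivalently, the smallest k with (A − λI)^k v = 0 for every generalised eigenvector v of λ).

  λ = 1: largest Jordan block has size 1, contributing (x − 1)
  λ = 2: largest Jordan block has size 1, contributing (x − 2)

So m_A(x) = (x - 2)*(x - 1) = x^2 - 3*x + 2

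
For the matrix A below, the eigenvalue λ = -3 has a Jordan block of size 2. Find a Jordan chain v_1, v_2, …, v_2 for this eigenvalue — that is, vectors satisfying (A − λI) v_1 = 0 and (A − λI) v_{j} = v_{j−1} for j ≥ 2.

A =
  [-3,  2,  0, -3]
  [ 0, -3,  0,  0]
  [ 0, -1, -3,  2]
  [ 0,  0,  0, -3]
A Jordan chain for λ = -3 of length 2:
v_1 = (2, 0, -1, 0)ᵀ
v_2 = (0, 1, 0, 0)ᵀ

Let N = A − (-3)·I. We want v_2 with N^2 v_2 = 0 but N^1 v_2 ≠ 0; then v_{j-1} := N · v_j for j = 2, …, 2.

Pick v_2 = (0, 1, 0, 0)ᵀ.
Then v_1 = N · v_2 = (2, 0, -1, 0)ᵀ.

Sanity check: (A − (-3)·I) v_1 = (0, 0, 0, 0)ᵀ = 0. ✓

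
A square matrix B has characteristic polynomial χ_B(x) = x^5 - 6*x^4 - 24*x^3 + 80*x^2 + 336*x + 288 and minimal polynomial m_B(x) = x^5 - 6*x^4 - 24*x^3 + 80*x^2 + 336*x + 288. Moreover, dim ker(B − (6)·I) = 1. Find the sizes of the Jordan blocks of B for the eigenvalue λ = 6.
Block sizes for λ = 6: [2]

Step 1 — from the characteristic polynomial, algebraic multiplicity of λ = 6 is 2. From dim ker(B − (6)·I) = 1, there are exactly 1 Jordan blocks for λ = 6.
Step 2 — from the minimal polynomial, the factor (x − 6)^2 tells us the largest block for λ = 6 has size 2.
Step 3 — with total size 2, 1 blocks, and largest block 2, the block sizes (in nonincreasing order) are [2].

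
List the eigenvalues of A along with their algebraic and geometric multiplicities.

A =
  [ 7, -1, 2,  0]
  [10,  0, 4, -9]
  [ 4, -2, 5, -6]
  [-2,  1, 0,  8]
λ = 5: alg = 4, geom = 2

Step 1 — factor the characteristic polynomial to read off the algebraic multiplicities:
  χ_A(x) = (x - 5)^4

Step 2 — compute geometric multiplicities via the rank-nullity identity g(λ) = n − rank(A − λI):
  rank(A − (5)·I) = 2, so dim ker(A − (5)·I) = n − 2 = 2

Summary:
  λ = 5: algebraic multiplicity = 4, geometric multiplicity = 2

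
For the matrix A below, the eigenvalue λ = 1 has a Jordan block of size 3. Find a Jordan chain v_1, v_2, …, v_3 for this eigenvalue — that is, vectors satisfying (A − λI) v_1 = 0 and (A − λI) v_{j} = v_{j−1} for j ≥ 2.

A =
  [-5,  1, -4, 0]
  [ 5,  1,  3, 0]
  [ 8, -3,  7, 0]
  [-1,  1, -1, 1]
A Jordan chain for λ = 1 of length 3:
v_1 = (9, -6, -15, 3)ᵀ
v_2 = (-6, 5, 8, -1)ᵀ
v_3 = (1, 0, 0, 0)ᵀ

Let N = A − (1)·I. We want v_3 with N^3 v_3 = 0 but N^2 v_3 ≠ 0; then v_{j-1} := N · v_j for j = 3, …, 2.

Pick v_3 = (1, 0, 0, 0)ᵀ.
Then v_2 = N · v_3 = (-6, 5, 8, -1)ᵀ.
Then v_1 = N · v_2 = (9, -6, -15, 3)ᵀ.

Sanity check: (A − (1)·I) v_1 = (0, 0, 0, 0)ᵀ = 0. ✓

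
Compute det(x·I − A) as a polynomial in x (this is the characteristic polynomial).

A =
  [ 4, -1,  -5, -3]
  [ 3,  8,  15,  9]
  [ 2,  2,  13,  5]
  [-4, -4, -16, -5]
x^4 - 20*x^3 + 150*x^2 - 500*x + 625

Expanding det(x·I − A) (e.g. by cofactor expansion or by noting that A is similar to its Jordan form J, which has the same characteristic polynomial as A) gives
  χ_A(x) = x^4 - 20*x^3 + 150*x^2 - 500*x + 625
which factors as (x - 5)^4. The eigenvalues (with algebraic multiplicities) are λ = 5 with multiplicity 4.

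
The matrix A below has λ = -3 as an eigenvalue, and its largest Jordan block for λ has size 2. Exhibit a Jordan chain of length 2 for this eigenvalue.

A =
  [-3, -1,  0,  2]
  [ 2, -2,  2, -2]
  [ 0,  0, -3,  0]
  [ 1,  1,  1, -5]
A Jordan chain for λ = -3 of length 2:
v_1 = (0, 2, 0, 1)ᵀ
v_2 = (1, 0, 0, 0)ᵀ

Let N = A − (-3)·I. We want v_2 with N^2 v_2 = 0 but N^1 v_2 ≠ 0; then v_{j-1} := N · v_j for j = 2, …, 2.

Pick v_2 = (1, 0, 0, 0)ᵀ.
Then v_1 = N · v_2 = (0, 2, 0, 1)ᵀ.

Sanity check: (A − (-3)·I) v_1 = (0, 0, 0, 0)ᵀ = 0. ✓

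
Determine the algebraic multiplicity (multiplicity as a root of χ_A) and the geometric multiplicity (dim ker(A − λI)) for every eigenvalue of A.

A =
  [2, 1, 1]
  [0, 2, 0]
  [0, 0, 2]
λ = 2: alg = 3, geom = 2

Step 1 — factor the characteristic polynomial to read off the algebraic multiplicities:
  χ_A(x) = (x - 2)^3

Step 2 — compute geometric multiplicities via the rank-nullity identity g(λ) = n − rank(A − λI):
  rank(A − (2)·I) = 1, so dim ker(A − (2)·I) = n − 1 = 2

Summary:
  λ = 2: algebraic multiplicity = 3, geometric multiplicity = 2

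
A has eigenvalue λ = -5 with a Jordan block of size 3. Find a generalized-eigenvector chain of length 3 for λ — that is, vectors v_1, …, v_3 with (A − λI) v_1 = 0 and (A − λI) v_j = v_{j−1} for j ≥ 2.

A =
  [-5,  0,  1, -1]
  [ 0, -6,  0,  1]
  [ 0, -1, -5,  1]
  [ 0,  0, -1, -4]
A Jordan chain for λ = -5 of length 3:
v_1 = (-1, 1, 1, 1)ᵀ
v_2 = (0, -1, -1, 0)ᵀ
v_3 = (0, 1, 0, 0)ᵀ

Let N = A − (-5)·I. We want v_3 with N^3 v_3 = 0 but N^2 v_3 ≠ 0; then v_{j-1} := N · v_j for j = 3, …, 2.

Pick v_3 = (0, 1, 0, 0)ᵀ.
Then v_2 = N · v_3 = (0, -1, -1, 0)ᵀ.
Then v_1 = N · v_2 = (-1, 1, 1, 1)ᵀ.

Sanity check: (A − (-5)·I) v_1 = (0, 0, 0, 0)ᵀ = 0. ✓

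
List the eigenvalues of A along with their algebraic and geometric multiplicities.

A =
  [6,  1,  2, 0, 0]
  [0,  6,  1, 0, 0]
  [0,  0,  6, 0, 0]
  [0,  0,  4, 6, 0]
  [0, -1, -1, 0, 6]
λ = 6: alg = 5, geom = 3

Step 1 — factor the characteristic polynomial to read off the algebraic multiplicities:
  χ_A(x) = (x - 6)^5

Step 2 — compute geometric multiplicities via the rank-nullity identity g(λ) = n − rank(A − λI):
  rank(A − (6)·I) = 2, so dim ker(A − (6)·I) = n − 2 = 3

Summary:
  λ = 6: algebraic multiplicity = 5, geometric multiplicity = 3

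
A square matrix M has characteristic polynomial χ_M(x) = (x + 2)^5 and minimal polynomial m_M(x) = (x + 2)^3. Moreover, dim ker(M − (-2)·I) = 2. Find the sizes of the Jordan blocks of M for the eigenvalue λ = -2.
Block sizes for λ = -2: [3, 2]

Step 1 — from the characteristic polynomial, algebraic multiplicity of λ = -2 is 5. From dim ker(M − (-2)·I) = 2, there are exactly 2 Jordan blocks for λ = -2.
Step 2 — from the minimal polynomial, the factor (x + 2)^3 tells us the largest block for λ = -2 has size 3.
Step 3 — with total size 5, 2 blocks, and largest block 3, the block sizes (in nonincreasing order) are [3, 2].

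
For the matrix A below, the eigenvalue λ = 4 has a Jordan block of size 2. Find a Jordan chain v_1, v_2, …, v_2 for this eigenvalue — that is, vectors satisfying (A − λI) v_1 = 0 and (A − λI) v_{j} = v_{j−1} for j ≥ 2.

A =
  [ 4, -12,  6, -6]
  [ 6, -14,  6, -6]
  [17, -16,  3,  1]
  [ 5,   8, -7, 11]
A Jordan chain for λ = 4 of length 2:
v_1 = (0, 0, -1, -1)ᵀ
v_2 = (1, 1, 2, 0)ᵀ

Let N = A − (4)·I. We want v_2 with N^2 v_2 = 0 but N^1 v_2 ≠ 0; then v_{j-1} := N · v_j for j = 2, …, 2.

Pick v_2 = (1, 1, 2, 0)ᵀ.
Then v_1 = N · v_2 = (0, 0, -1, -1)ᵀ.

Sanity check: (A − (4)·I) v_1 = (0, 0, 0, 0)ᵀ = 0. ✓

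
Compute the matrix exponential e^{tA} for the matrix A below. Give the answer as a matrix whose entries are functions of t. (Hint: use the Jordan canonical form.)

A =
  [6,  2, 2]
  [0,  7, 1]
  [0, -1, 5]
e^{tA} =
  [exp(6*t), 2*t*exp(6*t), 2*t*exp(6*t)]
  [0, t*exp(6*t) + exp(6*t), t*exp(6*t)]
  [0, -t*exp(6*t), -t*exp(6*t) + exp(6*t)]

Strategy: write A = P · J · P⁻¹ where J is a Jordan canonical form, so e^{tA} = P · e^{tJ} · P⁻¹, and e^{tJ} can be computed block-by-block.

A has Jordan form
J =
  [6, 1, 0]
  [0, 6, 0]
  [0, 0, 6]
(up to reordering of blocks).

Per-block formulas:
  For a 1×1 block at λ = 6: exp(t · [6]) = [e^(6t)].
  For a 2×2 Jordan block J_2(6): exp(t · J_2(6)) = e^(6t)·(I + t·N), where N is the 2×2 nilpotent shift.

After assembling e^{tJ} and conjugating by P, we get:

e^{tA} =
  [exp(6*t), 2*t*exp(6*t), 2*t*exp(6*t)]
  [0, t*exp(6*t) + exp(6*t), t*exp(6*t)]
  [0, -t*exp(6*t), -t*exp(6*t) + exp(6*t)]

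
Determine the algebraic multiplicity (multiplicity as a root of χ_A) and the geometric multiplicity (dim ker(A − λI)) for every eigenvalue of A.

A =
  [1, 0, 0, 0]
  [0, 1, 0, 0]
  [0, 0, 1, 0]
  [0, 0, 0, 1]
λ = 1: alg = 4, geom = 4

Step 1 — factor the characteristic polynomial to read off the algebraic multiplicities:
  χ_A(x) = (x - 1)^4

Step 2 — compute geometric multiplicities via the rank-nullity identity g(λ) = n − rank(A − λI):
  rank(A − (1)·I) = 0, so dim ker(A − (1)·I) = n − 0 = 4

Summary:
  λ = 1: algebraic multiplicity = 4, geometric multiplicity = 4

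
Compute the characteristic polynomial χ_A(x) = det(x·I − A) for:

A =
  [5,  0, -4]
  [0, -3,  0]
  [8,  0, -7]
x^3 + 5*x^2 + 3*x - 9

Expanding det(x·I − A) (e.g. by cofactor expansion or by noting that A is similar to its Jordan form J, which has the same characteristic polynomial as A) gives
  χ_A(x) = x^3 + 5*x^2 + 3*x - 9
which factors as (x - 1)*(x + 3)^2. The eigenvalues (with algebraic multiplicities) are λ = -3 with multiplicity 2, λ = 1 with multiplicity 1.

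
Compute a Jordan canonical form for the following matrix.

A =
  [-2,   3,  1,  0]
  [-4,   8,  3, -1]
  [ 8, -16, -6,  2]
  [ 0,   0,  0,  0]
J_3(0) ⊕ J_1(0)

The characteristic polynomial is
  det(x·I − A) = x^4

Eigenvalues and multiplicities (the geometric multiplicity of λ is n − rank(A − λI), which equals the number of Jordan blocks for λ):
  λ = 0: algebraic multiplicity = 4, geometric multiplicity = 2

Determining the block sizes for each eigenvalue:
  λ = 0: with am = 4 and gm = 2, the partition is not yet determined (e.g. several partitions of 4 into 2 parts exist). Let N = A − (0)·I. Computing rank(N^1) = 2, rank(N^2) = 1, rank(N^3) = 0; the number of blocks of size ≥ j is rank(N^{j−1}) − rank(N^j), giving [2, 1, 1]. So we have 1 block(s) of size 3, 1 block(s) of size 1 → block sizes [3, 1]

Assembling the blocks gives a Jordan form
J =
  [0, 1, 0, 0]
  [0, 0, 1, 0]
  [0, 0, 0, 0]
  [0, 0, 0, 0]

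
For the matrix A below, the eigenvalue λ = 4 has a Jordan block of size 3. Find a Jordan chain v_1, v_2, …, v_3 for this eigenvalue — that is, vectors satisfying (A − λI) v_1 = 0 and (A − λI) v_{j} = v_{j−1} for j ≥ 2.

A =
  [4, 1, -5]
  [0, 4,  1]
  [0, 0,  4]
A Jordan chain for λ = 4 of length 3:
v_1 = (1, 0, 0)ᵀ
v_2 = (-5, 1, 0)ᵀ
v_3 = (0, 0, 1)ᵀ

Let N = A − (4)·I. We want v_3 with N^3 v_3 = 0 but N^2 v_3 ≠ 0; then v_{j-1} := N · v_j for j = 3, …, 2.

Pick v_3 = (0, 0, 1)ᵀ.
Then v_2 = N · v_3 = (-5, 1, 0)ᵀ.
Then v_1 = N · v_2 = (1, 0, 0)ᵀ.

Sanity check: (A − (4)·I) v_1 = (0, 0, 0)ᵀ = 0. ✓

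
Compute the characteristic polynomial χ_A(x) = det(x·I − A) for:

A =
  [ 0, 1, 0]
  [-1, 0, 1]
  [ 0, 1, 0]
x^3

Expanding det(x·I − A) (e.g. by cofactor expansion or by noting that A is similar to its Jordan form J, which has the same characteristic polynomial as A) gives
  χ_A(x) = x^3
which factors as x^3. The eigenvalues (with algebraic multiplicities) are λ = 0 with multiplicity 3.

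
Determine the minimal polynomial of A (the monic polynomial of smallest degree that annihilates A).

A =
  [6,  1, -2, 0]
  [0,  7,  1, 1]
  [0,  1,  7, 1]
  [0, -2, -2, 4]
x^3 - 18*x^2 + 108*x - 216

The characteristic polynomial is χ_A(x) = (x - 6)^4, so the eigenvalues are known. The minimal polynomial is
  m_A(x) = Π_λ (x − λ)^{k_λ}
where k_λ is the size of the *largest* Jordan block for λ (equivalently, the smallest k with (A − λI)^k v = 0 for every generalised eigenvector v of λ).

  λ = 6: largest Jordan block has size 3, contributing (x − 6)^3

So m_A(x) = (x - 6)^3 = x^3 - 18*x^2 + 108*x - 216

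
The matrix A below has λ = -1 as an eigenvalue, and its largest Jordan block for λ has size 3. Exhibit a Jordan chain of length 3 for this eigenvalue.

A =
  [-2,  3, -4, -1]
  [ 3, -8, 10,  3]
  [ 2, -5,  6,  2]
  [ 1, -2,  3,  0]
A Jordan chain for λ = -1 of length 3:
v_1 = (1, -1, -1, 0)ᵀ
v_2 = (-1, 3, 2, 1)ᵀ
v_3 = (1, 0, 0, 0)ᵀ

Let N = A − (-1)·I. We want v_3 with N^3 v_3 = 0 but N^2 v_3 ≠ 0; then v_{j-1} := N · v_j for j = 3, …, 2.

Pick v_3 = (1, 0, 0, 0)ᵀ.
Then v_2 = N · v_3 = (-1, 3, 2, 1)ᵀ.
Then v_1 = N · v_2 = (1, -1, -1, 0)ᵀ.

Sanity check: (A − (-1)·I) v_1 = (0, 0, 0, 0)ᵀ = 0. ✓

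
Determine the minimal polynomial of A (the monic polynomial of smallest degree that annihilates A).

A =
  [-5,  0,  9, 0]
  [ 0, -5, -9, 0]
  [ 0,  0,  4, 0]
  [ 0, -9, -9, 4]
x^2 + x - 20

The characteristic polynomial is χ_A(x) = (x - 4)^2*(x + 5)^2, so the eigenvalues are known. The minimal polynomial is
  m_A(x) = Π_λ (x − λ)^{k_λ}
where k_λ is the size of the *largest* Jordan block for λ (equivalently, the smallest k with (A − λI)^k v = 0 for every generalised eigenvector v of λ).

  λ = -5: largest Jordan block has size 1, contributing (x + 5)
  λ = 4: largest Jordan block has size 1, contributing (x − 4)

So m_A(x) = (x - 4)*(x + 5) = x^2 + x - 20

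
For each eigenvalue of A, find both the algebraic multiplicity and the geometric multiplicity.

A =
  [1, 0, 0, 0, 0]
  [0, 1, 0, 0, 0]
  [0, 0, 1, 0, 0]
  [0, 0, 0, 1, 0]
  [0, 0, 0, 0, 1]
λ = 1: alg = 5, geom = 5

Step 1 — factor the characteristic polynomial to read off the algebraic multiplicities:
  χ_A(x) = (x - 1)^5

Step 2 — compute geometric multiplicities via the rank-nullity identity g(λ) = n − rank(A − λI):
  rank(A − (1)·I) = 0, so dim ker(A − (1)·I) = n − 0 = 5

Summary:
  λ = 1: algebraic multiplicity = 5, geometric multiplicity = 5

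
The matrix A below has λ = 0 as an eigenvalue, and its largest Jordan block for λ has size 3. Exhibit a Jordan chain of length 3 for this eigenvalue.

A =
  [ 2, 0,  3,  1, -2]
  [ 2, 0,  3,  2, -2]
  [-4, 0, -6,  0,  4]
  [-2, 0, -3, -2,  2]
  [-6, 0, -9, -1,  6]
A Jordan chain for λ = 0 of length 3:
v_1 = (2, 0, -8, 0, -10)ᵀ
v_2 = (2, 2, -4, -2, -6)ᵀ
v_3 = (1, 0, 0, 0, 0)ᵀ

Let N = A − (0)·I. We want v_3 with N^3 v_3 = 0 but N^2 v_3 ≠ 0; then v_{j-1} := N · v_j for j = 3, …, 2.

Pick v_3 = (1, 0, 0, 0, 0)ᵀ.
Then v_2 = N · v_3 = (2, 2, -4, -2, -6)ᵀ.
Then v_1 = N · v_2 = (2, 0, -8, 0, -10)ᵀ.

Sanity check: (A − (0)·I) v_1 = (0, 0, 0, 0, 0)ᵀ = 0. ✓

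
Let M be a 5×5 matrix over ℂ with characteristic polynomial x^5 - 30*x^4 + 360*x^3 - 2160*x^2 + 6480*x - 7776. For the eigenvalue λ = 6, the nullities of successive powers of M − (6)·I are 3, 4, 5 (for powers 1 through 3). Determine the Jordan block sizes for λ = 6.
Block sizes for λ = 6: [3, 1, 1]

From the dimensions of kernels of powers, the number of Jordan blocks of size at least j is d_j − d_{j−1} where d_j = dim ker(N^j) (with d_0 = 0). Computing the differences gives [3, 1, 1].
The number of blocks of size exactly k is (#blocks of size ≥ k) − (#blocks of size ≥ k + 1), so the partition is: 2 block(s) of size 1, 1 block(s) of size 3.
In nonincreasing order the block sizes are [3, 1, 1].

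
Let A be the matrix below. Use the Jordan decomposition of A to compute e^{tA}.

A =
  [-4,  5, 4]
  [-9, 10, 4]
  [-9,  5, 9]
e^{tA} =
  [-9*t*exp(5*t) + exp(5*t), 5*t*exp(5*t), 4*t*exp(5*t)]
  [-9*t*exp(5*t), 5*t*exp(5*t) + exp(5*t), 4*t*exp(5*t)]
  [-9*t*exp(5*t), 5*t*exp(5*t), 4*t*exp(5*t) + exp(5*t)]

Strategy: write A = P · J · P⁻¹ where J is a Jordan canonical form, so e^{tA} = P · e^{tJ} · P⁻¹, and e^{tJ} can be computed block-by-block.

A has Jordan form
J =
  [5, 1, 0]
  [0, 5, 0]
  [0, 0, 5]
(up to reordering of blocks).

Per-block formulas:
  For a 2×2 Jordan block J_2(5): exp(t · J_2(5)) = e^(5t)·(I + t·N), where N is the 2×2 nilpotent shift.
  For a 1×1 block at λ = 5: exp(t · [5]) = [e^(5t)].

After assembling e^{tJ} and conjugating by P, we get:

e^{tA} =
  [-9*t*exp(5*t) + exp(5*t), 5*t*exp(5*t), 4*t*exp(5*t)]
  [-9*t*exp(5*t), 5*t*exp(5*t) + exp(5*t), 4*t*exp(5*t)]
  [-9*t*exp(5*t), 5*t*exp(5*t), 4*t*exp(5*t) + exp(5*t)]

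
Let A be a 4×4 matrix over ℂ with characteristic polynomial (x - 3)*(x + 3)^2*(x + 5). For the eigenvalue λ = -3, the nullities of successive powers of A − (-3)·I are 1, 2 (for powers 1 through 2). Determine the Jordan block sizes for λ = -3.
Block sizes for λ = -3: [2]

From the dimensions of kernels of powers, the number of Jordan blocks of size at least j is d_j − d_{j−1} where d_j = dim ker(N^j) (with d_0 = 0). Computing the differences gives [1, 1].
The number of blocks of size exactly k is (#blocks of size ≥ k) − (#blocks of size ≥ k + 1), so the partition is: 1 block(s) of size 2.
In nonincreasing order the block sizes are [2].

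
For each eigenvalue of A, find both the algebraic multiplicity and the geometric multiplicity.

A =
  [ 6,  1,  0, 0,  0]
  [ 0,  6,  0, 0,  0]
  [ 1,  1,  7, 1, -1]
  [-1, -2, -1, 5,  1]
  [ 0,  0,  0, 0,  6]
λ = 6: alg = 5, geom = 3

Step 1 — factor the characteristic polynomial to read off the algebraic multiplicities:
  χ_A(x) = (x - 6)^5

Step 2 — compute geometric multiplicities via the rank-nullity identity g(λ) = n − rank(A − λI):
  rank(A − (6)·I) = 2, so dim ker(A − (6)·I) = n − 2 = 3

Summary:
  λ = 6: algebraic multiplicity = 5, geometric multiplicity = 3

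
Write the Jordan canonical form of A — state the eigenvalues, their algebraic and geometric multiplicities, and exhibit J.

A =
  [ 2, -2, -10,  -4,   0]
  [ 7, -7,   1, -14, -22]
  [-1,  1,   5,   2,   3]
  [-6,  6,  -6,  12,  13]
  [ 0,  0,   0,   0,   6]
J_1(0) ⊕ J_1(0) ⊕ J_3(6)

The characteristic polynomial is
  det(x·I − A) = x^5 - 18*x^4 + 108*x^3 - 216*x^2 = x^2*(x - 6)^3

Eigenvalues and multiplicities (the geometric multiplicity of λ is n − rank(A − λI), which equals the number of Jordan blocks for λ):
  λ = 0: algebraic multiplicity = 2, geometric multiplicity = 2
  λ = 6: algebraic multiplicity = 3, geometric multiplicity = 1

Determining the block sizes for each eigenvalue:
  λ = 0: gm = am = 2, so every block has size 1 → block sizes [1, 1]
  λ = 6: one block (gm = 1), so the single block has size am = 3 → block sizes [3]

Assembling the blocks gives a Jordan form
J =
  [0, 0, 0, 0, 0]
  [0, 0, 0, 0, 0]
  [0, 0, 6, 1, 0]
  [0, 0, 0, 6, 1]
  [0, 0, 0, 0, 6]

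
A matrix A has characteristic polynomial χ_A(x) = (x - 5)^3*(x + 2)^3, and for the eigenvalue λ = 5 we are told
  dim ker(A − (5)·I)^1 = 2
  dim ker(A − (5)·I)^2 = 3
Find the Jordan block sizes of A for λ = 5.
Block sizes for λ = 5: [2, 1]

From the dimensions of kernels of powers, the number of Jordan blocks of size at least j is d_j − d_{j−1} where d_j = dim ker(N^j) (with d_0 = 0). Computing the differences gives [2, 1].
The number of blocks of size exactly k is (#blocks of size ≥ k) − (#blocks of size ≥ k + 1), so the partition is: 1 block(s) of size 1, 1 block(s) of size 2.
In nonincreasing order the block sizes are [2, 1].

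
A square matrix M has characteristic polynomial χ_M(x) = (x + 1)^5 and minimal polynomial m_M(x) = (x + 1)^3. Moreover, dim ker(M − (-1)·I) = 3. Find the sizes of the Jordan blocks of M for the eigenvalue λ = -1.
Block sizes for λ = -1: [3, 1, 1]

Step 1 — from the characteristic polynomial, algebraic multiplicity of λ = -1 is 5. From dim ker(M − (-1)·I) = 3, there are exactly 3 Jordan blocks for λ = -1.
Step 2 — from the minimal polynomial, the factor (x + 1)^3 tells us the largest block for λ = -1 has size 3.
Step 3 — with total size 5, 3 blocks, and largest block 3, the block sizes (in nonincreasing order) are [3, 1, 1].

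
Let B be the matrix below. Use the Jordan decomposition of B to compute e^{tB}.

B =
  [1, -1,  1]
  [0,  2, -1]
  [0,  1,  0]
e^{tB} =
  [exp(t), -t*exp(t), t*exp(t)]
  [0, t*exp(t) + exp(t), -t*exp(t)]
  [0, t*exp(t), -t*exp(t) + exp(t)]

Strategy: write B = P · J · P⁻¹ where J is a Jordan canonical form, so e^{tB} = P · e^{tJ} · P⁻¹, and e^{tJ} can be computed block-by-block.

B has Jordan form
J =
  [1, 1, 0]
  [0, 1, 0]
  [0, 0, 1]
(up to reordering of blocks).

Per-block formulas:
  For a 2×2 Jordan block J_2(1): exp(t · J_2(1)) = e^(1t)·(I + t·N), where N is the 2×2 nilpotent shift.
  For a 1×1 block at λ = 1: exp(t · [1]) = [e^(1t)].

After assembling e^{tJ} and conjugating by P, we get:

e^{tB} =
  [exp(t), -t*exp(t), t*exp(t)]
  [0, t*exp(t) + exp(t), -t*exp(t)]
  [0, t*exp(t), -t*exp(t) + exp(t)]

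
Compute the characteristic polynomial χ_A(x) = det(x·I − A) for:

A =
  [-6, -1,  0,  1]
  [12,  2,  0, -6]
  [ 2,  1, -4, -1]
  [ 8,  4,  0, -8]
x^4 + 16*x^3 + 96*x^2 + 256*x + 256

Expanding det(x·I − A) (e.g. by cofactor expansion or by noting that A is similar to its Jordan form J, which has the same characteristic polynomial as A) gives
  χ_A(x) = x^4 + 16*x^3 + 96*x^2 + 256*x + 256
which factors as (x + 4)^4. The eigenvalues (with algebraic multiplicities) are λ = -4 with multiplicity 4.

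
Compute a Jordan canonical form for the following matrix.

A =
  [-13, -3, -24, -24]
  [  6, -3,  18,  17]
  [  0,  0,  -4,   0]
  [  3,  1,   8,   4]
J_3(-4) ⊕ J_1(-4)

The characteristic polynomial is
  det(x·I − A) = x^4 + 16*x^3 + 96*x^2 + 256*x + 256 = (x + 4)^4

Eigenvalues and multiplicities (the geometric multiplicity of λ is n − rank(A − λI), which equals the number of Jordan blocks for λ):
  λ = -4: algebraic multiplicity = 4, geometric multiplicity = 2

Determining the block sizes for each eigenvalue:
  λ = -4: with am = 4 and gm = 2, the partition is not yet determined (e.g. several partitions of 4 into 2 parts exist). Let N = A − (-4)·I. Computing rank(N^1) = 2, rank(N^2) = 1, rank(N^3) = 0; the number of blocks of size ≥ j is rank(N^{j−1}) − rank(N^j), giving [2, 1, 1]. So we have 1 block(s) of size 3, 1 block(s) of size 1 → block sizes [3, 1]

Assembling the blocks gives a Jordan form
J =
  [-4,  1,  0,  0]
  [ 0, -4,  1,  0]
  [ 0,  0, -4,  0]
  [ 0,  0,  0, -4]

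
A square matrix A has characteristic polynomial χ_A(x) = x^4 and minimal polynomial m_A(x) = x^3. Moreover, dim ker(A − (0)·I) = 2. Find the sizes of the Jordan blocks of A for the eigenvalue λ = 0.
Block sizes for λ = 0: [3, 1]

Step 1 — from the characteristic polynomial, algebraic multiplicity of λ = 0 is 4. From dim ker(A − (0)·I) = 2, there are exactly 2 Jordan blocks for λ = 0.
Step 2 — from the minimal polynomial, the factor (x − 0)^3 tells us the largest block for λ = 0 has size 3.
Step 3 — with total size 4, 2 blocks, and largest block 3, the block sizes (in nonincreasing order) are [3, 1].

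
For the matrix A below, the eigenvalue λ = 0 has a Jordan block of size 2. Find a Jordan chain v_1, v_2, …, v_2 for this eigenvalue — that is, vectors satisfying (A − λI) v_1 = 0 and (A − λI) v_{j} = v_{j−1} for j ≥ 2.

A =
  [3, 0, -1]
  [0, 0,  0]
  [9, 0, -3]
A Jordan chain for λ = 0 of length 2:
v_1 = (3, 0, 9)ᵀ
v_2 = (1, 0, 0)ᵀ

Let N = A − (0)·I. We want v_2 with N^2 v_2 = 0 but N^1 v_2 ≠ 0; then v_{j-1} := N · v_j for j = 2, …, 2.

Pick v_2 = (1, 0, 0)ᵀ.
Then v_1 = N · v_2 = (3, 0, 9)ᵀ.

Sanity check: (A − (0)·I) v_1 = (0, 0, 0)ᵀ = 0. ✓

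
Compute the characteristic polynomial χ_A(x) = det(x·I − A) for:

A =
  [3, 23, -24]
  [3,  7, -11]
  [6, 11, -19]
x^3 + 9*x^2 + 27*x + 27

Expanding det(x·I − A) (e.g. by cofactor expansion or by noting that A is similar to its Jordan form J, which has the same characteristic polynomial as A) gives
  χ_A(x) = x^3 + 9*x^2 + 27*x + 27
which factors as (x + 3)^3. The eigenvalues (with algebraic multiplicities) are λ = -3 with multiplicity 3.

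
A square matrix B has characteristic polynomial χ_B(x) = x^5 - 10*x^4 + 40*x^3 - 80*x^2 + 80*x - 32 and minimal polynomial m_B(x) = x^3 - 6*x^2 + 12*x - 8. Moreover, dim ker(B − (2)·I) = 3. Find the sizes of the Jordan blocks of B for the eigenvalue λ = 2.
Block sizes for λ = 2: [3, 1, 1]

Step 1 — from the characteristic polynomial, algebraic multiplicity of λ = 2 is 5. From dim ker(B − (2)·I) = 3, there are exactly 3 Jordan blocks for λ = 2.
Step 2 — from the minimal polynomial, the factor (x − 2)^3 tells us the largest block for λ = 2 has size 3.
Step 3 — with total size 5, 3 blocks, and largest block 3, the block sizes (in nonincreasing order) are [3, 1, 1].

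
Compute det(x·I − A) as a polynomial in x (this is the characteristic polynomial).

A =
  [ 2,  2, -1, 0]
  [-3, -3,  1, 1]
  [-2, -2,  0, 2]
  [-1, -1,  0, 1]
x^4

Expanding det(x·I − A) (e.g. by cofactor expansion or by noting that A is similar to its Jordan form J, which has the same characteristic polynomial as A) gives
  χ_A(x) = x^4
which factors as x^4. The eigenvalues (with algebraic multiplicities) are λ = 0 with multiplicity 4.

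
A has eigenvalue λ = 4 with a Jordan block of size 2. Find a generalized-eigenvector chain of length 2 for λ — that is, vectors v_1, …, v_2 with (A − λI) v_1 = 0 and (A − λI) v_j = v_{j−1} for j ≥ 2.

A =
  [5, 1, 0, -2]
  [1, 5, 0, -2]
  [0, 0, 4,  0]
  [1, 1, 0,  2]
A Jordan chain for λ = 4 of length 2:
v_1 = (1, 1, 0, 1)ᵀ
v_2 = (1, 0, 0, 0)ᵀ

Let N = A − (4)·I. We want v_2 with N^2 v_2 = 0 but N^1 v_2 ≠ 0; then v_{j-1} := N · v_j for j = 2, …, 2.

Pick v_2 = (1, 0, 0, 0)ᵀ.
Then v_1 = N · v_2 = (1, 1, 0, 1)ᵀ.

Sanity check: (A − (4)·I) v_1 = (0, 0, 0, 0)ᵀ = 0. ✓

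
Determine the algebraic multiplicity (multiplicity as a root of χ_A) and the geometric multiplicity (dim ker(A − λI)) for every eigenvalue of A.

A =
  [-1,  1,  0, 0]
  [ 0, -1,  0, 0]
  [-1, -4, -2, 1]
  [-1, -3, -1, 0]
λ = -1: alg = 4, geom = 2

Step 1 — factor the characteristic polynomial to read off the algebraic multiplicities:
  χ_A(x) = (x + 1)^4

Step 2 — compute geometric multiplicities via the rank-nullity identity g(λ) = n − rank(A − λI):
  rank(A − (-1)·I) = 2, so dim ker(A − (-1)·I) = n − 2 = 2

Summary:
  λ = -1: algebraic multiplicity = 4, geometric multiplicity = 2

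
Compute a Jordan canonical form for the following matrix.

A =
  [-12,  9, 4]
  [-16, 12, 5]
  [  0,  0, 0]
J_3(0)

The characteristic polynomial is
  det(x·I − A) = x^3

Eigenvalues and multiplicities (the geometric multiplicity of λ is n − rank(A − λI), which equals the number of Jordan blocks for λ):
  λ = 0: algebraic multiplicity = 3, geometric multiplicity = 1

Determining the block sizes for each eigenvalue:
  λ = 0: one block (gm = 1), so the single block has size am = 3 → block sizes [3]

Assembling the blocks gives a Jordan form
J =
  [0, 1, 0]
  [0, 0, 1]
  [0, 0, 0]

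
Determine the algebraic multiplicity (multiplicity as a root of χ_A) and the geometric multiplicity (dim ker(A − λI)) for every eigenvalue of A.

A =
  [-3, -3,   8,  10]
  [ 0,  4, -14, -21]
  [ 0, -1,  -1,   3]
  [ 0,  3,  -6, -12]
λ = -3: alg = 4, geom = 2

Step 1 — factor the characteristic polynomial to read off the algebraic multiplicities:
  χ_A(x) = (x + 3)^4

Step 2 — compute geometric multiplicities via the rank-nullity identity g(λ) = n − rank(A − λI):
  rank(A − (-3)·I) = 2, so dim ker(A − (-3)·I) = n − 2 = 2

Summary:
  λ = -3: algebraic multiplicity = 4, geometric multiplicity = 2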